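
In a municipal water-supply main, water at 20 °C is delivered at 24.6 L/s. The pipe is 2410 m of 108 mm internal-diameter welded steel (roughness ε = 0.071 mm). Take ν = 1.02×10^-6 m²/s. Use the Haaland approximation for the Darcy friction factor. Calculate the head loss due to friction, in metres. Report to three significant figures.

h_f ≈ 156 m

V = 4Q/(πD²) = 4·0.0246/(π·0.108²) = 2.685 m/s
Re = VD/ν = 2.685·0.108/1.02×10^-6 = 2.84×10^5 → turbulent
ε/D = 0.071/108 = 6.57×10^-4
Haaland: f = 0.01899
h_f = f(L/D)V²/(2g) = 0.01899·(2410/0.108)·2.685²/(2·9.81) = 155.7 m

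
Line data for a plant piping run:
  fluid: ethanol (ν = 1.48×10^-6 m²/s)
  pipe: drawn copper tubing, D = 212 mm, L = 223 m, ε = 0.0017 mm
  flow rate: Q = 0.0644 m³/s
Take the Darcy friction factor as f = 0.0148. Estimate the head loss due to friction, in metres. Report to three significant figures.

V = 4Q/(πD²) = 4·0.0644/(π·0.212²) = 1.824 m/s
h_f = f(L/D)V²/(2g) = 0.01480·(223/0.212)·1.824²/(2·9.81) = 2.641 m

h_f ≈ 2.64 m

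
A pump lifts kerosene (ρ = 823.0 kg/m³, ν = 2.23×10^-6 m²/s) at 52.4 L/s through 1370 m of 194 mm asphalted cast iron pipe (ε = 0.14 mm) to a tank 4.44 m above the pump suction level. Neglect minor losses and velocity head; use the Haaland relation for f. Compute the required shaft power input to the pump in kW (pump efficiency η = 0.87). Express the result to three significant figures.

P_shaft ≈ 13.2 kW

V = 4Q/(πD²) = 1.773 m/s; Re = 1.54×10^5; ε/D = 7.22×10^-4; f = 0.02011
h_f = f(L/D)V²/2g = 22.75 m
Total head H = z + h_f = 4.44 + 22.75 = 27.19 m
P_hyd = ρgQH = 823.0·9.81·0.0524·27.19 = 11.50 kW
P_shaft = P_hyd/η = 11.50/0.87 = 13.22 kW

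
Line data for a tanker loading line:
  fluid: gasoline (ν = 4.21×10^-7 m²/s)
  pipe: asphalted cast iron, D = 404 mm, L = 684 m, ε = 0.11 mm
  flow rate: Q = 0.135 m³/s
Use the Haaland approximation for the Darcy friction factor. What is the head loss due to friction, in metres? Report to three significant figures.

V = 4Q/(πD²) = 4·0.135/(π·0.404²) = 1.053 m/s
Re = VD/ν = 1.053·0.404/4.21×10^-7 = 1.01×10^6 → turbulent
ε/D = 0.11/404 = 2.72×10^-4
Haaland: f = 0.01534
h_f = f(L/D)V²/(2g) = 0.01534·(684/0.404)·1.053²/(2·9.81) = 1.468 m

h_f ≈ 1.47 m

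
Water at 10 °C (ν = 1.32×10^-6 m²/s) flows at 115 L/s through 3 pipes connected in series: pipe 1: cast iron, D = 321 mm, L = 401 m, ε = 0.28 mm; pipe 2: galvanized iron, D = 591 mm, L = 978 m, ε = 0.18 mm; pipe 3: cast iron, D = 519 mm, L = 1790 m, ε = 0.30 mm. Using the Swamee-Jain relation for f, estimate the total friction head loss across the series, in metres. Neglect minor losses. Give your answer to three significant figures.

H ≈ 3.84 m

Pipe 1: V = 1.421 m/s, Re = 3.46×10^5, ε/D = 8.72×10^-4, f = 0.02006, h_1 = f(L/D)V²/2g = 2.580 m
Pipe 2: V = 0.4192 m/s, Re = 1.88×10^5, ε/D = 3.05×10^-4, f = 0.01795, h_2 = f(L/D)V²/2g = 0.2660 m
Pipe 3: V = 0.5436 m/s, Re = 2.14×10^5, ε/D = 5.78×10^-4, f = 0.01923, h_3 = f(L/D)V²/2g = 0.9988 m
Series → Q common, losses add: H = Σh = 3.844 m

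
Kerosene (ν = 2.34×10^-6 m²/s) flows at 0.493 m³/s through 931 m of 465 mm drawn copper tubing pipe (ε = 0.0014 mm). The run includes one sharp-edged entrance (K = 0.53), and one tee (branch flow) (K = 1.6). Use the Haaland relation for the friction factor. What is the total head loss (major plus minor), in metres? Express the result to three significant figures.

H_L ≈ 11.9 m

V = 4Q/(πD²) = 2.903 m/s; V²/2g = 0.4295 m
Re = 5.77×10^5, ε/D = 3.01×10^-6 → f = 0.01277 (Haaland)
Major: h_f = f(L/D)·V²/2g = 0.01277·2002·0.4295 = 10.98 m
Minor: ΣK = 2.13; h_m = ΣK·V²/2g = 0.9149 m
Total H_L = 10.98 + 0.9149 = 11.90 m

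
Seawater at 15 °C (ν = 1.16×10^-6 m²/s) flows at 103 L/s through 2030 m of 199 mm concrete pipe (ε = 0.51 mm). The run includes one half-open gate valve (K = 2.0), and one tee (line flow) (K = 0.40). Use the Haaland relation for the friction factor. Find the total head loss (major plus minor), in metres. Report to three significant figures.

H_L ≈ 146 m

V = 4Q/(πD²) = 3.312 m/s; V²/2g = 0.5590 m
Re = 5.68×10^5, ε/D = 0.00256 → f = 0.02533 (Haaland)
Major: h_f = f(L/D)·V²/2g = 0.02533·10201·0.5590 = 144.5 m
Minor: ΣK = 2.40; h_m = ΣK·V²/2g = 1.342 m
Total H_L = 144.5 + 1.342 = 145.8 m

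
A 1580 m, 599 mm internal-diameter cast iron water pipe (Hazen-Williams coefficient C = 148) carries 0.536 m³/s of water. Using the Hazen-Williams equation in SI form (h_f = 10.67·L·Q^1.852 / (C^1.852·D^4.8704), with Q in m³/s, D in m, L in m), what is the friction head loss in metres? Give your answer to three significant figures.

h_f ≈ 6.16 m

h_f = 10.67·1580·0.536^1.852 / (148^1.852·0.599^4.8704) = 6.165 m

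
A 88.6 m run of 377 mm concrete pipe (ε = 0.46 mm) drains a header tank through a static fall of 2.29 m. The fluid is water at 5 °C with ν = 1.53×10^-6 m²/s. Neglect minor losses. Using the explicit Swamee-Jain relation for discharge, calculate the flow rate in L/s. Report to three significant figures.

Q ≈ 337 L/s

Swamee-Jain (Type II): Q = -0.965·√(gD⁵h_f/L)·ln[ε/(3.7D) + √(3.17ν²L/(gD³h_f))]
√(gD⁵h_f/L) = √(9.81·0.377⁵·2.29/88.6) = 0.04394
ε/(3.7D) = 3.30×10^-4; √(3.17ν²L/(gD³h_f)) = 2.34×10^-5
Q = -0.965·0.04394·ln(3.531×10^-4) = 0.3371 m³/s
Check: V = 3.02 m/s, Re = 7.44×10^5, f = 0.02107, h_f = 2.30 m ≈ 2.29 m ✓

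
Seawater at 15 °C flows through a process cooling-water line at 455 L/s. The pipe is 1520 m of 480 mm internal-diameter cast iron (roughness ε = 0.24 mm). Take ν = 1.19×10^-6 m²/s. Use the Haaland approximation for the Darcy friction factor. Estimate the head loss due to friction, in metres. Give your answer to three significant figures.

h_f ≈ 17.5 m

V = 4Q/(πD²) = 4·0.455/(π·0.480²) = 2.514 m/s
Re = VD/ν = 2.514·0.480/1.19×10^-6 = 1.01×10^6 → turbulent
ε/D = 0.24/480 = 5.00×10^-4
Haaland: f = 0.01717
h_f = f(L/D)V²/(2g) = 0.01717·(1520/0.480)·2.514²/(2·9.81) = 17.52 m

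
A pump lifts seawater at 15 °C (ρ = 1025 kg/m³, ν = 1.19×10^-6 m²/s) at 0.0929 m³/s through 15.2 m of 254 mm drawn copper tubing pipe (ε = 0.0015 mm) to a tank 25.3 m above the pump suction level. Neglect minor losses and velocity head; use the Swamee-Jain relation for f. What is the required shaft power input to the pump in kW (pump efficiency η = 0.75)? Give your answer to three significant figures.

P_shaft ≈ 31.7 kW

V = 4Q/(πD²) = 1.833 m/s; Re = 3.91×10^5; ε/D = 5.91×10^-6; f = 0.01377
h_f = f(L/D)V²/2g = 0.1411 m
Total head H = z + h_f = 25.3 + 0.1411 = 25.44 m
P_hyd = ρgQH = 1025·9.81·0.0929·25.44 = 23.77 kW
P_shaft = P_hyd/η = 23.77/0.75 = 31.69 kW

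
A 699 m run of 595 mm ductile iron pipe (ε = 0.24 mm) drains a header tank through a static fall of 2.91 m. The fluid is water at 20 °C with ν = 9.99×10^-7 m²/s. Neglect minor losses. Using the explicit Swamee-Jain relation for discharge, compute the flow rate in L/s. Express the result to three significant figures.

Swamee-Jain (Type II): Q = -0.965·√(gD⁵h_f/L)·ln[ε/(3.7D) + √(3.17ν²L/(gD³h_f))]
√(gD⁵h_f/L) = √(9.81·0.595⁵·2.91/699) = 0.05519
ε/(3.7D) = 1.09×10^-4; √(3.17ν²L/(gD³h_f)) = 1.92×10^-5
Q = -0.965·0.05519·ln(1.282×10^-4) = 0.4773 m³/s
Check: V = 1.72 m/s, Re = 1.02×10^6, f = 0.01659, h_f = 2.93 m ≈ 2.91 m ✓

Q ≈ 477 L/s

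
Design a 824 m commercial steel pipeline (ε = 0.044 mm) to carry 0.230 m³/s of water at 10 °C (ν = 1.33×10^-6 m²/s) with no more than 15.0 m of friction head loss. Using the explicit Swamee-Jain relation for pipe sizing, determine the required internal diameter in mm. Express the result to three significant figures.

D ≈ 326 mm

Swamee-Jain (Type III): D = 0.66·[ε^1.25·(LQ²/(gh_f))^4.75 + ν·Q^9.4·(L/(gh_f))^5.2]^0.04
LQ²/(gh_f) = 0.2962; L/(gh_f) = 5.600
Term 1 = ε^1.25·(…)^4.75 = 1.11×10^-8; Term 2 = ν·Q^9.4·(…)^5.2 = 1.03×10^-8
D = 0.66·(1.11×10^-8 + 1.03×10^-8)^0.04 = 0.3257 m = 326 mm
Check: V = 2.76 m/s, Re = 6.76×10^5, f = 0.01444, h_f = 14.2 m ≈ 15.0 m ✓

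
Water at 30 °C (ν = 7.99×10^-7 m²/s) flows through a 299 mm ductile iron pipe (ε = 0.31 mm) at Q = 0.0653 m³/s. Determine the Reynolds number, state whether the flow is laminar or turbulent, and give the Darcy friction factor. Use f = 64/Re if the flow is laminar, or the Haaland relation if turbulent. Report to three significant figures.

V = 4Q/(πD²) = 0.9300 m/s
Re = VD/ν = 0.9300·0.299/7.99×10^-7 = 3.48×10^5
Re > 4000 → turbulent; ε/D = 0.00104
Haaland: f = 0.02057

Re ≈ 3.48×10^5; turbulent; f ≈ 0.0206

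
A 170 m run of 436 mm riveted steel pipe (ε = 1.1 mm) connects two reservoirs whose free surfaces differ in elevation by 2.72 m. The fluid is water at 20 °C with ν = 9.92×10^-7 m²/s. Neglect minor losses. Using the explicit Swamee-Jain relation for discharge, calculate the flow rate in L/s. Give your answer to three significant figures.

Swamee-Jain (Type II): Q = -0.965·√(gD⁵h_f/L)·ln[ε/(3.7D) + √(3.17ν²L/(gD³h_f))]
√(gD⁵h_f/L) = √(9.81·0.436⁵·2.72/170) = 0.04973
ε/(3.7D) = 6.82×10^-4; √(3.17ν²L/(gD³h_f)) = 1.55×10^-5
Q = -0.965·0.04973·ln(6.974×10^-4) = 0.3488 m³/s
Check: V = 2.34 m/s, Re = 1.03×10^6, f = 0.02516, h_f = 2.73 m ≈ 2.72 m ✓

Q ≈ 349 L/s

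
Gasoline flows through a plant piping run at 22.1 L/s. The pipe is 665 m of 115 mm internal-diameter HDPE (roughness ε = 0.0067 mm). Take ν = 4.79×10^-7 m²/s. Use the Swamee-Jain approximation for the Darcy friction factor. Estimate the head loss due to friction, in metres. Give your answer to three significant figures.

h_f ≈ 18.6 m

V = 4Q/(πD²) = 4·0.0221/(π·0.115²) = 2.128 m/s
Re = VD/ν = 2.128·0.115/4.79×10^-7 = 5.11×10^5 → turbulent
ε/D = 0.0067/115 = 5.83×10^-5
Swamee-Jain: f = 0.01391
h_f = f(L/D)V²/(2g) = 0.01391·(665/0.115)·2.128²/(2·9.81) = 18.56 m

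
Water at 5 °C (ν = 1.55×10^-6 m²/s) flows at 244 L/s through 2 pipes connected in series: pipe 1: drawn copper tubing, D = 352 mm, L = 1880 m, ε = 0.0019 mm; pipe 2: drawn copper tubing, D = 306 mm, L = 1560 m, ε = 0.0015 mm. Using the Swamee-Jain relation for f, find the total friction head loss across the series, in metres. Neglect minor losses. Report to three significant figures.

Pipe 1: V = 2.507 m/s, Re = 5.69×10^5, ε/D = 5.40×10^-6, f = 0.01289, h_1 = f(L/D)V²/2g = 22.05 m
Pipe 2: V = 3.318 m/s, Re = 6.55×10^5, ε/D = 4.90×10^-6, f = 0.01257, h_2 = f(L/D)V²/2g = 35.97 m
Series → Q common, losses add: H = Σh = 58.02 m

H ≈ 58.0 m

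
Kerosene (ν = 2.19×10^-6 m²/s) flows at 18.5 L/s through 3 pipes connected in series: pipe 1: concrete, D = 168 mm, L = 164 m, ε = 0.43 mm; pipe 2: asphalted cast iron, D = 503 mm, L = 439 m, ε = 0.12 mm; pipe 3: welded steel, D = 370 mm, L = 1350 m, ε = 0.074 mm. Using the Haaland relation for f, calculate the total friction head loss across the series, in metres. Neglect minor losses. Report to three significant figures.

H ≈ 1.08 m

Pipe 1: V = 0.8346 m/s, Re = 6.40×10^4, ε/D = 0.00256, f = 0.02704, h_1 = f(L/D)V²/2g = 0.9372 m
Pipe 2: V = 0.09310 m/s, Re = 2.14×10^4, ε/D = 2.39×10^-4, f = 0.02575, h_2 = f(L/D)V²/2g = 0.009928 m
Pipe 3: V = 0.1721 m/s, Re = 2.91×10^4, ε/D = 2.00×10^-4, f = 0.02392, h_3 = f(L/D)V²/2g = 0.1317 m
Series → Q common, losses add: H = Σh = 1.079 m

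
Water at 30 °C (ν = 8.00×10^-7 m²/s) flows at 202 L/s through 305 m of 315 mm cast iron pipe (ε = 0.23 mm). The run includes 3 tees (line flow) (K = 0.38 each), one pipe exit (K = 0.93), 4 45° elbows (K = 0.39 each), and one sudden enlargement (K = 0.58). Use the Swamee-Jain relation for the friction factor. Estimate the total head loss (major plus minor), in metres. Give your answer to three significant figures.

V = 4Q/(πD²) = 2.592 m/s; V²/2g = 0.3424 m
Re = 1.02×10^6, ε/D = 7.30×10^-4 → f = 0.01868 (Swamee-Jain)
Major: h_f = f(L/D)·V²/2g = 0.01868·968.3·0.3424 = 6.195 m
Minor: ΣK = 4.21; h_m = ΣK·V²/2g = 1.442 m
Total H_L = 6.195 + 1.442 = 7.636 m

H_L ≈ 7.64 m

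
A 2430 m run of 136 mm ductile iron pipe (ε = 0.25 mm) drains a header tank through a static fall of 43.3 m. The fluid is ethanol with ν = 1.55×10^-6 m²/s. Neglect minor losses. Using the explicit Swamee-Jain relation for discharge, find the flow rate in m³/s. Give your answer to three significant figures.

Swamee-Jain (Type II): Q = -0.965·√(gD⁵h_f/L)·ln[ε/(3.7D) + √(3.17ν²L/(gD³h_f))]
√(gD⁵h_f/L) = √(9.81·0.136⁵·43.3/2430) = 0.002852
ε/(3.7D) = 4.97×10^-4; √(3.17ν²L/(gD³h_f)) = 1.32×10^-4
Q = -0.965·0.002852·ln(6.284×10^-4) = 0.02029 m³/s
Check: V = 1.40 m/s, Re = 1.23×10^5, f = 0.02459, h_f = 43.7 m ≈ 43.3 m ✓

Q ≈ 0.0203 m³/s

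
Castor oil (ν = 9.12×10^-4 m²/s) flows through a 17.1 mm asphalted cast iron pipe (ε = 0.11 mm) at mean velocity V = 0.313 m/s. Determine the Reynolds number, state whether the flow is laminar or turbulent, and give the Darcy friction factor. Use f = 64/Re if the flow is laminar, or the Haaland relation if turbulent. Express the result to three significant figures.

Re = VD/ν = 0.3130·0.0171/9.12×10^-4 = 5.87
Re < 2300 → laminar → f = 64/Re = 10.91

Re ≈ 5.87; laminar; f = 64/Re ≈ 10.9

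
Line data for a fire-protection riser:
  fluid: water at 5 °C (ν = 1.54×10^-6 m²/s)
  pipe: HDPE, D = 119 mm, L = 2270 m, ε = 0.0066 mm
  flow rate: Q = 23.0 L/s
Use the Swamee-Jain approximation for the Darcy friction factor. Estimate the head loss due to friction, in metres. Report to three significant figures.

V = 4Q/(πD²) = 4·0.0230/(π·0.119²) = 2.068 m/s
Re = VD/ν = 2.068·0.119/1.54×10^-6 = 1.60×10^5 → turbulent
ε/D = 0.0066/119 = 5.55×10^-5
Swamee-Jain: f = 0.01667
h_f = f(L/D)V²/(2g) = 0.01667·(2270/0.119)·2.068²/(2·9.81) = 69.30 m

h_f ≈ 69.3 m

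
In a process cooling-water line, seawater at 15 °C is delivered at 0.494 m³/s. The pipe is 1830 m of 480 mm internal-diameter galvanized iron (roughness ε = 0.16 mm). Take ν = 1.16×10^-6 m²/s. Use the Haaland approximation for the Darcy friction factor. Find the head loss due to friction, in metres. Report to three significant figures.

V = 4Q/(πD²) = 4·0.494/(π·0.480²) = 2.730 m/s
Re = VD/ν = 2.730·0.480/1.16×10^-6 = 1.13×10^6 → turbulent
ε/D = 0.16/480 = 3.33×10^-4
Haaland: f = 0.01583
h_f = f(L/D)V²/(2g) = 0.01583·(1830/0.480)·2.730²/(2·9.81) = 22.93 m

h_f ≈ 22.9 m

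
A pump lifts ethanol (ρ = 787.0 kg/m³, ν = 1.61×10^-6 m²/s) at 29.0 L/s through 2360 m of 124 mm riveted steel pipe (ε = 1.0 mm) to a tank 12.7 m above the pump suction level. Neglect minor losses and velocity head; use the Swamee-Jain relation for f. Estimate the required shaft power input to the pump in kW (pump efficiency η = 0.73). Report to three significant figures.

V = 4Q/(πD²) = 2.401 m/s; Re = 1.85×10^5; ε/D = 0.00806; f = 0.03583
h_f = f(L/D)V²/2g = 200.5 m
Total head H = z + h_f = 12.7 + 200.5 = 213.2 m
P_hyd = ρgQH = 787.0·9.81·0.0290·213.2 = 47.72 kW
P_shaft = P_hyd/η = 47.72/0.73 = 65.38 kW

P_shaft ≈ 65.4 kW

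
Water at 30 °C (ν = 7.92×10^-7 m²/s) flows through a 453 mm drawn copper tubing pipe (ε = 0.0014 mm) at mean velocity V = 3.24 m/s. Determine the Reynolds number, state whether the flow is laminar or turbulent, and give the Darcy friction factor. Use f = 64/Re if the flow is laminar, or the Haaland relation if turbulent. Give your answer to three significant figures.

Re ≈ 1.85×10^6; turbulent; f ≈ 0.0106

Re = VD/ν = 3.240·0.453/7.92×10^-7 = 1.85×10^6
Re > 4000 → turbulent; ε/D = 3.09×10^-6
Haaland: f = 0.01055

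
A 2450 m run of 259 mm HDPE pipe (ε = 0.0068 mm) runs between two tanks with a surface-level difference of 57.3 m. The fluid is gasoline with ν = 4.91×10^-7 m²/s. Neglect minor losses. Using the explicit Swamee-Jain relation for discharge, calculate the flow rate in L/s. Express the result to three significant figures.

Q ≈ 170 L/s

Swamee-Jain (Type II): Q = -0.965·√(gD⁵h_f/L)·ln[ε/(3.7D) + √(3.17ν²L/(gD³h_f))]
√(gD⁵h_f/L) = √(9.81·0.259⁵·57.3/2450) = 0.01635
ε/(3.7D) = 7.10×10^-6; √(3.17ν²L/(gD³h_f)) = 1.38×10^-5
Q = -0.965·0.01635·ln(2.094×10^-5) = 0.1700 m³/s
Check: V = 3.23 m/s, Re = 1.70×10^6, f = 0.01145, h_f = 57.5 m ≈ 57.3 m ✓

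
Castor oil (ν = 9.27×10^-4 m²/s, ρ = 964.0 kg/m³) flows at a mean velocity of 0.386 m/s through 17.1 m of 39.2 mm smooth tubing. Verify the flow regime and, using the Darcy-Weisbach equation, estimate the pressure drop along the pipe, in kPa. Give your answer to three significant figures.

Δp ≈ 123 kPa

Re = VD/ν = 0.386·0.03920/9.27×10^-4 = 16.3 → laminar (Re < 2300)
f = 64/Re = 3.921
h_f = f(L/D)V²/(2g) = 3.921·(17.1/0.03920)·0.386²/(2·9.81) = 12.99 m
Δp = ρg·h_f = 964.0·9.81·12.99 = 122.8 kPa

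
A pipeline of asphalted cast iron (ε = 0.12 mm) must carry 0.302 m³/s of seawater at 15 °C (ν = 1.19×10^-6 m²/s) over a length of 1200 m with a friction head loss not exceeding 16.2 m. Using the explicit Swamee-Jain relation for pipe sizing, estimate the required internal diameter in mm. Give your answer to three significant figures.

D ≈ 395 mm

Swamee-Jain (Type III): D = 0.66·[ε^1.25·(LQ²/(gh_f))^4.75 + ν·Q^9.4·(L/(gh_f))^5.2]^0.04
LQ²/(gh_f) = 0.6887; L/(gh_f) = 7.551
Term 1 = ε^1.25·(…)^4.75 = 2.14×10^-6; Term 2 = ν·Q^9.4·(…)^5.2 = 5.66×10^-7
D = 0.66·(2.14×10^-6 + 5.66×10^-7)^0.04 = 0.3952 m = 395 mm
Check: V = 2.46 m/s, Re = 8.18×10^5, f = 0.01594, h_f = 14.9 m ≈ 16.2 m ✓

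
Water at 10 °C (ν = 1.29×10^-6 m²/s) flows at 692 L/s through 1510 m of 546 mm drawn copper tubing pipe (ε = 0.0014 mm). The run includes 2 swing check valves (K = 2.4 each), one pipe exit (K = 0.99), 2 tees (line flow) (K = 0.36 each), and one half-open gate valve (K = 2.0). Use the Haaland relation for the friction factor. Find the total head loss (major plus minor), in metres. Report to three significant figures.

V = 4Q/(πD²) = 2.955 m/s; V²/2g = 0.4452 m
Re = 1.25×10^6, ε/D = 2.56×10^-6 → f = 0.01121 (Haaland)
Major: h_f = f(L/D)·V²/2g = 0.01121·2766·0.4452 = 13.80 m
Minor: ΣK = 8.51; h_m = ΣK·V²/2g = 3.789 m
Total H_L = 13.80 + 3.789 = 17.59 m

H_L ≈ 17.6 m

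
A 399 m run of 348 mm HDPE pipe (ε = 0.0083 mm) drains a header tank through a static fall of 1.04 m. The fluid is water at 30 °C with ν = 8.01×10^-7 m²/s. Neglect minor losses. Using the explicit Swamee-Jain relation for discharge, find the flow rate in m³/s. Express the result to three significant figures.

Q ≈ 0.109 m³/s

Swamee-Jain (Type II): Q = -0.965·√(gD⁵h_f/L)·ln[ε/(3.7D) + √(3.17ν²L/(gD³h_f))]
√(gD⁵h_f/L) = √(9.81·0.348⁵·1.04/399) = 0.01142
ε/(3.7D) = 6.45×10^-6; √(3.17ν²L/(gD³h_f)) = 4.34×10^-5
Q = -0.965·0.01142·ln(4.989×10^-5) = 0.1092 m³/s
Check: V = 1.15 m/s, Re = 4.99×10^5, f = 0.01347, h_f = 1.04 m ≈ 1.04 m ✓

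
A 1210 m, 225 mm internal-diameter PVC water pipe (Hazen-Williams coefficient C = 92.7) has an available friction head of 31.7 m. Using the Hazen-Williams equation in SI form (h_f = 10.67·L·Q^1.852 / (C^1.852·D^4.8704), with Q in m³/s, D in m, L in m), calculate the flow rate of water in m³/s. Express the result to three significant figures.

Rearranging: Q = [h_f·C^1.852·D^4.8704 / (10.67·L)]^(1/1.852)
Q = [31.7·92.7^1.852·0.225^4.8704 / (10.67·1210)]^0.540 = 0.07149 m³/s

Q ≈ 0.0715 m³/s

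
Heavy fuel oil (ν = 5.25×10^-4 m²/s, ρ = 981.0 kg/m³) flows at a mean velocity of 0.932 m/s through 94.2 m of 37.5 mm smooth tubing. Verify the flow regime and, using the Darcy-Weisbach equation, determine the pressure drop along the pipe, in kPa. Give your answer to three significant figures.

Re = VD/ν = 0.932·0.03750/5.25×10^-4 = 66.6 → laminar (Re < 2300)
f = 64/Re = 0.9614
h_f = f(L/D)V²/(2g) = 0.9614·(94.2/0.03750)·0.932²/(2·9.81) = 106.9 m
Δp = ρg·h_f = 981.0·9.81·106.9 = 1029 kPa

Δp ≈ 1030 kPa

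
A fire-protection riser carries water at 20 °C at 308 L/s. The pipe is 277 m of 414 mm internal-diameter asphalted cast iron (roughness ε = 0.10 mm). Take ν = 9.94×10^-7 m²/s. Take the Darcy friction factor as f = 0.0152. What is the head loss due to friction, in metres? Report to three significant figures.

h_f ≈ 2.71 m

V = 4Q/(πD²) = 4·0.308/(π·0.414²) = 2.288 m/s
h_f = f(L/D)V²/(2g) = 0.01520·(277/0.414)·2.288²/(2·9.81) = 2.714 m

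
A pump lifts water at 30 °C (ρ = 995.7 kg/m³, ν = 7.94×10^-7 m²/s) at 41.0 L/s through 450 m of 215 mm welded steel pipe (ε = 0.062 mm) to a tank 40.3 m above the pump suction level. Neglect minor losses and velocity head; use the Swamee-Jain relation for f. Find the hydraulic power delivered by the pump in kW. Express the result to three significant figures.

P_hyd ≈ 17.1 kW

V = 4Q/(πD²) = 1.129 m/s; Re = 3.06×10^5; ε/D = 2.88×10^-4; f = 0.01695
h_f = f(L/D)V²/2g = 2.306 m
Total head H = z + h_f = 40.3 + 2.306 = 42.61 m
P_hyd = ρgQH = 995.7·9.81·0.0410·42.61 = 17.06 kW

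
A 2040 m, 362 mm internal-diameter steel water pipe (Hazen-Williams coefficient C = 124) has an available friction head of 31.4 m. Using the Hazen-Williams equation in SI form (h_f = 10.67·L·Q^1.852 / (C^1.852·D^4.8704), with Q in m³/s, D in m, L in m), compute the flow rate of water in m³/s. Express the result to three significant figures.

Rearranging: Q = [h_f·C^1.852·D^4.8704 / (10.67·L)]^(1/1.852)
Q = [31.4·124^1.852·0.362^4.8704 / (10.67·2040)]^0.540 = 0.2506 m³/s

Q ≈ 0.251 m³/s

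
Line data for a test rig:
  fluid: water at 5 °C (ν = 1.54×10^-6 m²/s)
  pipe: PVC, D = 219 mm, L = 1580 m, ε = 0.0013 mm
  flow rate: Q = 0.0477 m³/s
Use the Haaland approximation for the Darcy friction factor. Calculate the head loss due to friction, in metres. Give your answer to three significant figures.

V = 4Q/(πD²) = 4·0.0477/(π·0.219²) = 1.266 m/s
Re = VD/ν = 1.266·0.219/1.54×10^-6 = 1.80×10^5 → turbulent
ε/D = 0.0013/219 = 5.94×10^-6
Haaland: f = 0.01585
h_f = f(L/D)V²/(2g) = 0.01585·(1580/0.219)·1.266²/(2·9.81) = 9.347 m

h_f ≈ 9.35 m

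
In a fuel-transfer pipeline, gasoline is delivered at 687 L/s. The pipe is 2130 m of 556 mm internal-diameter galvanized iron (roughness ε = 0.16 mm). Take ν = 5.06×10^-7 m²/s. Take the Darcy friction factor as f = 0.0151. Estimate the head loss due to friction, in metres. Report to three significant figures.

V = 4Q/(πD²) = 4·0.687/(π·0.556²) = 2.830 m/s
h_f = f(L/D)V²/(2g) = 0.01510·(2130/0.556)·2.830²/(2·9.81) = 23.61 m

h_f ≈ 23.6 m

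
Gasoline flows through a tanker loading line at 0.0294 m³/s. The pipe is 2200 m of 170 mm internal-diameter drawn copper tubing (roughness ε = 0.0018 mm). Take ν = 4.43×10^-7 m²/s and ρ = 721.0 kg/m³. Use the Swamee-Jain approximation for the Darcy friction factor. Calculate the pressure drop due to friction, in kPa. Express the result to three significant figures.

Δp ≈ 104 kPa

V = 4Q/(πD²) = 4·0.0294/(π·0.170²) = 1.295 m/s
Re = VD/ν = 1.295·0.170/4.43×10^-7 = 4.97×10^5 → turbulent
ε/D = 0.0018/170 = 1.06×10^-5
Swamee-Jain: f = 0.01327
h_f = f(L/D)V²/(2g) = 0.01327·(2200/0.170)·1.295²/(2·9.81) = 14.69 m
Δp = ρg·h_f = 721.0·9.81·14.69 = 103.9 kPa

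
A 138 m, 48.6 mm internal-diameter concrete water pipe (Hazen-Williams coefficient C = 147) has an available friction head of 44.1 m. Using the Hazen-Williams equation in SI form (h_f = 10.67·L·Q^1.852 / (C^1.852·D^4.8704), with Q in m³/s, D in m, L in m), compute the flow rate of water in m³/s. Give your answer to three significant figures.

Rearranging: Q = [h_f·C^1.852·D^4.8704 / (10.67·L)]^(1/1.852)
Q = [44.1·147^1.852·0.0486^4.8704 / (10.67·138)]^0.540 = 0.007776 m³/s

Q ≈ 0.00778 m³/s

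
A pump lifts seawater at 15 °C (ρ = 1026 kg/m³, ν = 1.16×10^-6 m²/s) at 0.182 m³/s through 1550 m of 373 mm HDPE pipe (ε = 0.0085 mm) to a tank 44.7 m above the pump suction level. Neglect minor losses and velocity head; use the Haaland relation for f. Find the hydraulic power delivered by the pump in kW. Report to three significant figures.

P_hyd ≈ 96.1 kW

V = 4Q/(πD²) = 1.666 m/s; Re = 5.36×10^5; ε/D = 2.28×10^-5; f = 0.01319
h_f = f(L/D)V²/2g = 7.749 m
Total head H = z + h_f = 44.7 + 7.749 = 52.45 m
P_hyd = ρgQH = 1026·9.81·0.182·52.45 = 96.08 kW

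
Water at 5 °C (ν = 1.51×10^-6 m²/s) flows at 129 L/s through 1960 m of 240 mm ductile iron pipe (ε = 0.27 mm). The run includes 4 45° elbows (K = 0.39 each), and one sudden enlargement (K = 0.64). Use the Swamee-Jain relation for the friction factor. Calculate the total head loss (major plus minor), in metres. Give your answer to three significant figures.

V = 4Q/(πD²) = 2.852 m/s; V²/2g = 0.4144 m
Re = 4.53×10^5, ε/D = 0.00113 → f = 0.02094 (Swamee-Jain)
Major: h_f = f(L/D)·V²/2g = 0.02094·8167·0.4144 = 70.88 m
Minor: ΣK = 2.20; h_m = ΣK·V²/2g = 0.9118 m
Total H_L = 70.88 + 0.9118 = 71.79 m

H_L ≈ 71.8 m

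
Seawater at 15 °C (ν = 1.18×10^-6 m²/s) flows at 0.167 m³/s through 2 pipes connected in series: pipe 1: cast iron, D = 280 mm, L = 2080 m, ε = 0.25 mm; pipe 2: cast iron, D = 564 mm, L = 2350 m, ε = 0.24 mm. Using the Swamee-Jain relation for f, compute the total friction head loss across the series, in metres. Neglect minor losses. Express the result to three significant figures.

Pipe 1: V = 2.712 m/s, Re = 6.44×10^5, ε/D = 8.93×10^-4, f = 0.01972, h_1 = f(L/D)V²/2g = 54.93 m
Pipe 2: V = 0.6684 m/s, Re = 3.19×10^5, ε/D = 4.26×10^-4, f = 0.01780, h_2 = f(L/D)V²/2g = 1.689 m
Series → Q common, losses add: H = Σh = 56.62 m

H ≈ 56.6 m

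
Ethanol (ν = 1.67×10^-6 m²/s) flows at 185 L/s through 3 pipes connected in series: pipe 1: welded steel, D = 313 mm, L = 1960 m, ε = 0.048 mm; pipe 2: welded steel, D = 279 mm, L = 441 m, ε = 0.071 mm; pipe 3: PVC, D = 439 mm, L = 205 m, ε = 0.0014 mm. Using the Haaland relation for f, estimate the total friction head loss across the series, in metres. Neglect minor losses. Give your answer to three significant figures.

Pipe 1: V = 2.404 m/s, Re = 4.51×10^5, ε/D = 1.53×10^-4, f = 0.01499, h_1 = f(L/D)V²/2g = 27.65 m
Pipe 2: V = 3.026 m/s, Re = 5.06×10^5, ε/D = 2.54×10^-4, f = 0.01577, h_2 = f(L/D)V²/2g = 11.63 m
Pipe 3: V = 1.222 m/s, Re = 3.21×10^5, ε/D = 3.19×10^-6, f = 0.01419, h_3 = f(L/D)V²/2g = 0.5044 m
Series → Q common, losses add: H = Σh = 39.79 m

H ≈ 39.8 m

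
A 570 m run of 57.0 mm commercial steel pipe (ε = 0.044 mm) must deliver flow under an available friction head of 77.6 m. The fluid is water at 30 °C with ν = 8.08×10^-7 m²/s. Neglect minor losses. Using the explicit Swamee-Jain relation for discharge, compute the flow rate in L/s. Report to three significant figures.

Swamee-Jain (Type II): Q = -0.965·√(gD⁵h_f/L)·ln[ε/(3.7D) + √(3.17ν²L/(gD³h_f))]
√(gD⁵h_f/L) = √(9.81·0.0570⁵·77.6/570) = 8.964×10^-4
ε/(3.7D) = 2.09×10^-4; √(3.17ν²L/(gD³h_f)) = 9.15×10^-5
Q = -0.965·8.964×10^-4·ln(3.001×10^-4) = 0.007017 m³/s
Check: V = 2.75 m/s, Re = 1.94×10^5, f = 0.02029, h_f = 78.2 m ≈ 77.6 m ✓

Q ≈ 7.02 L/s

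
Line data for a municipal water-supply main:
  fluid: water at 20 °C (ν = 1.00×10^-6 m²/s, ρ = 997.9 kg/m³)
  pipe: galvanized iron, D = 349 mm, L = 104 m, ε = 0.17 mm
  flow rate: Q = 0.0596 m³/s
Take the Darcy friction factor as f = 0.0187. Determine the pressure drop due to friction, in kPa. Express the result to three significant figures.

Δp ≈ 1.08 kPa

V = 4Q/(πD²) = 4·0.0596/(π·0.349²) = 0.6230 m/s
h_f = f(L/D)V²/(2g) = 0.01870·(104/0.349)·0.6230²/(2·9.81) = 0.1102 m
Δp = ρg·h_f = 997.9·9.81·0.1102 = 1.079 kPa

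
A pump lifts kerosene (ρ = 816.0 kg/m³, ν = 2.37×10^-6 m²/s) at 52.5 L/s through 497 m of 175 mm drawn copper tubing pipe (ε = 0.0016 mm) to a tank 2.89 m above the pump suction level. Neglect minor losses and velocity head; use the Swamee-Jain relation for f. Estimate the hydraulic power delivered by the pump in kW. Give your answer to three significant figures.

V = 4Q/(πD²) = 2.183 m/s; Re = 1.61×10^5; ε/D = 9.14×10^-6; f = 0.01628
h_f = f(L/D)V²/2g = 11.23 m
Total head H = z + h_f = 2.89 + 11.23 = 14.12 m
P_hyd = ρgQH = 816.0·9.81·0.0525·14.12 = 5.933 kW

P_hyd ≈ 5.93 kW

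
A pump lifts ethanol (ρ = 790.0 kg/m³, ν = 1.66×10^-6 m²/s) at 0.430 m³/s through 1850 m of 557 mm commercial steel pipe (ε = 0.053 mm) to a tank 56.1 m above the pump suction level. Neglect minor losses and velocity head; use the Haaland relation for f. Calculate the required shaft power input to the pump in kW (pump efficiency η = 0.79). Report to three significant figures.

P_shaft ≈ 268 kW

V = 4Q/(πD²) = 1.765 m/s; Re = 5.92×10^5; ε/D = 9.52×10^-5; f = 0.01394
h_f = f(L/D)V²/2g = 7.348 m
Total head H = z + h_f = 56.1 + 7.348 = 63.45 m
P_hyd = ρgQH = 790.0·9.81·0.430·63.45 = 211.4 kW
P_shaft = P_hyd/η = 211.4/0.79 = 267.6 kW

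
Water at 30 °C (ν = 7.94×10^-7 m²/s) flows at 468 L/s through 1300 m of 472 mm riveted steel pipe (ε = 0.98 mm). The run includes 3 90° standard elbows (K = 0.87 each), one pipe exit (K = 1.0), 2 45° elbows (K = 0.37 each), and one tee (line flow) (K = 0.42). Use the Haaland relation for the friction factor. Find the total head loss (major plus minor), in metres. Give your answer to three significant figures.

H_L ≈ 25.6 m

V = 4Q/(πD²) = 2.675 m/s; V²/2g = 0.3646 m
Re = 1.59×10^6, ε/D = 0.00208 → f = 0.02380 (Haaland)
Major: h_f = f(L/D)·V²/2g = 0.02380·2754·0.3646 = 23.90 m
Minor: ΣK = 4.77; h_m = ΣK·V²/2g = 1.739 m
Total H_L = 23.90 + 1.739 = 25.64 m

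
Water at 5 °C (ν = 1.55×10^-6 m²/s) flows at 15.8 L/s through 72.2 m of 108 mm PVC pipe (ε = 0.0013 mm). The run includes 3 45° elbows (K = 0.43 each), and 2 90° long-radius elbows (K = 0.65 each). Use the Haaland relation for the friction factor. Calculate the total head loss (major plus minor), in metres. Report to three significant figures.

V = 4Q/(πD²) = 1.725 m/s; V²/2g = 0.1516 m
Re = 1.20×10^5, ε/D = 1.20×10^-5 → f = 0.01721 (Haaland)
Major: h_f = f(L/D)·V²/2g = 0.01721·668.5·0.1516 = 1.744 m
Minor: ΣK = 2.59; h_m = ΣK·V²/2g = 0.3927 m
Total H_L = 1.744 + 0.3927 = 2.137 m

H_L ≈ 2.14 m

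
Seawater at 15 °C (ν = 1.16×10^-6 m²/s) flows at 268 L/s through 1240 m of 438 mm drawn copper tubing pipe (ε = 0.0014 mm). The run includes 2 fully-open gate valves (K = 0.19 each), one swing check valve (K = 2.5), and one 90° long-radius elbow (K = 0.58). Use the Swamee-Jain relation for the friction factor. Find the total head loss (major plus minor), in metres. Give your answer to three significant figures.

V = 4Q/(πD²) = 1.779 m/s; V²/2g = 0.1612 m
Re = 6.72×10^5, ε/D = 3.20×10^-6 → f = 0.01249 (Swamee-Jain)
Major: h_f = f(L/D)·V²/2g = 0.01249·2831·0.1612 = 5.701 m
Minor: ΣK = 3.46; h_m = ΣK·V²/2g = 0.5579 m
Total H_L = 5.701 + 0.5579 = 6.259 m

H_L ≈ 6.26 m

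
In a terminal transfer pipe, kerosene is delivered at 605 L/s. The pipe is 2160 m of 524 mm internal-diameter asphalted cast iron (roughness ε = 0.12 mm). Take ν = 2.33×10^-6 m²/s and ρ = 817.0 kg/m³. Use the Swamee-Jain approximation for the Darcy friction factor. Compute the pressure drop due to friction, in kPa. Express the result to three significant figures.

Δp ≈ 205 kPa

V = 4Q/(πD²) = 4·0.605/(π·0.524²) = 2.805 m/s
Re = VD/ν = 2.805·0.524/2.33×10^-6 = 6.31×10^5 → turbulent
ε/D = 0.12/524 = 2.29×10^-4
Swamee-Jain: f = 0.01550
h_f = f(L/D)V²/(2g) = 0.01550·(2160/0.524)·2.805²/(2·9.81) = 25.64 m
Δp = ρg·h_f = 817.0·9.81·25.64 = 205.5 kPa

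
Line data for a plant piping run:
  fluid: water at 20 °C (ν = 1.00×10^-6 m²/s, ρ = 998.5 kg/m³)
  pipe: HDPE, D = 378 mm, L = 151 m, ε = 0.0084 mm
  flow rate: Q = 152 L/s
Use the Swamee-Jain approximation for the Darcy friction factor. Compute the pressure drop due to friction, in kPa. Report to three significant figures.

Δp ≈ 4.90 kPa

V = 4Q/(πD²) = 4·0.152/(π·0.378²) = 1.354 m/s
Re = VD/ν = 1.354·0.378/1.00×10^-6 = 5.12×10^5 → turbulent
ε/D = 0.0084/378 = 2.22×10^-5
Swamee-Jain: f = 0.01339
h_f = f(L/D)V²/(2g) = 0.01339·(151/0.378)·1.354²/(2·9.81) = 0.5001 m
Δp = ρg·h_f = 998.5·9.81·0.5001 = 4.899 kPa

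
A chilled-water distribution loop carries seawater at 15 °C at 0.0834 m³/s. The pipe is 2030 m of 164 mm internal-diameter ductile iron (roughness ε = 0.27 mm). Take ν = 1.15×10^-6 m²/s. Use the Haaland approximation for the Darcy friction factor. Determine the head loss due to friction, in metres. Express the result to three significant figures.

h_f ≈ 223 m

V = 4Q/(πD²) = 4·0.0834/(π·0.164²) = 3.948 m/s
Re = VD/ν = 3.948·0.164/1.15×10^-6 = 5.63×10^5 → turbulent
ε/D = 0.27/164 = 0.00165
Haaland: f = 0.02263
h_f = f(L/D)V²/(2g) = 0.02263·(2030/0.164)·3.948²/(2·9.81) = 222.5 m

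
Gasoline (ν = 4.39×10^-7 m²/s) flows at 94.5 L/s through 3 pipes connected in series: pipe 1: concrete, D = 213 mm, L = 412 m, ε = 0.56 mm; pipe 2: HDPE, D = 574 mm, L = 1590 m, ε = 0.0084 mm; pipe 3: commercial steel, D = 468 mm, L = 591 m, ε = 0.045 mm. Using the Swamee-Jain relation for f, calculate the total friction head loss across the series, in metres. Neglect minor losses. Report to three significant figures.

H ≈ 18.1 m

Pipe 1: V = 2.652 m/s, Re = 1.29×10^6, ε/D = 0.00263, f = 0.02540, h_1 = f(L/D)V²/2g = 17.61 m
Pipe 2: V = 0.3652 m/s, Re = 4.77×10^5, ε/D = 1.46×10^-5, f = 0.01343, h_2 = f(L/D)V²/2g = 0.2528 m
Pipe 3: V = 0.5494 m/s, Re = 5.86×10^5, ε/D = 9.62×10^-5, f = 0.01417, h_3 = f(L/D)V²/2g = 0.2752 m
Series → Q common, losses add: H = Σh = 18.14 m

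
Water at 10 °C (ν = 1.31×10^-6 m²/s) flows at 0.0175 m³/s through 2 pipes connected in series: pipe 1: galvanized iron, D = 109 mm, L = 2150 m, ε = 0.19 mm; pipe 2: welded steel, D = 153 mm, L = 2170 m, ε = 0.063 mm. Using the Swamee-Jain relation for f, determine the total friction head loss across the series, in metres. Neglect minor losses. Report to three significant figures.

Pipe 1: V = 1.875 m/s, Re = 1.56×10^5, ε/D = 0.00174, f = 0.02401, h_1 = f(L/D)V²/2g = 84.88 m
Pipe 2: V = 0.9518 m/s, Re = 1.11×10^5, ε/D = 4.12×10^-4, f = 0.01974, h_2 = f(L/D)V²/2g = 12.93 m
Series → Q common, losses add: H = Σh = 97.81 m

H ≈ 97.8 m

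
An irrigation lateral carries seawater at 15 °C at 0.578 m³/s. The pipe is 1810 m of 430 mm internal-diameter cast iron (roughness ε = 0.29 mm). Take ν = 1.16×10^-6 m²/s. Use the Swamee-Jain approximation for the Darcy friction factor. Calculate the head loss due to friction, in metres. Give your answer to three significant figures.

V = 4Q/(πD²) = 4·0.578/(π·0.430²) = 3.980 m/s
Re = VD/ν = 3.980·0.430/1.16×10^-6 = 1.48×10^6 → turbulent
ε/D = 0.29/430 = 6.74×10^-4
Swamee-Jain: f = 0.01824
h_f = f(L/D)V²/(2g) = 0.01824·(1810/0.430)·3.980²/(2·9.81) = 61.98 m

h_f ≈ 62.0 m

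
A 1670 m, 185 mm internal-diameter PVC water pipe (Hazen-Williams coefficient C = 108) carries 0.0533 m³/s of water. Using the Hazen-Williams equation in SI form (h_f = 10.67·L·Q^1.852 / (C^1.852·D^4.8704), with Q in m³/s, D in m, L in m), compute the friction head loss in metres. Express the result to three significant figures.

h_f ≈ 49.7 m

h_f = 10.67·1670·0.0533^1.852 / (108^1.852·0.185^4.8704) = 49.66 m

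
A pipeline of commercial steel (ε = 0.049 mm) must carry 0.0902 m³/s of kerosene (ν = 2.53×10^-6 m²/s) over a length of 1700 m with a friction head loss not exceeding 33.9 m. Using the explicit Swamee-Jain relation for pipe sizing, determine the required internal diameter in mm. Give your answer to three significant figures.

D ≈ 228 mm

Swamee-Jain (Type III): D = 0.66·[ε^1.25·(LQ²/(gh_f))^4.75 + ν·Q^9.4·(L/(gh_f))^5.2]^0.04
LQ²/(gh_f) = 0.04159; L/(gh_f) = 5.112
Term 1 = ε^1.25·(…)^4.75 = 1.13×10^-12; Term 2 = ν·Q^9.4·(…)^5.2 = 1.85×10^-12
D = 0.66·(1.13×10^-12 + 1.85×10^-12)^0.04 = 0.2283 m = 228 mm
Check: V = 2.20 m/s, Re = 1.99×10^5, f = 0.01725, h_f = 31.8 m ≈ 33.9 m ✓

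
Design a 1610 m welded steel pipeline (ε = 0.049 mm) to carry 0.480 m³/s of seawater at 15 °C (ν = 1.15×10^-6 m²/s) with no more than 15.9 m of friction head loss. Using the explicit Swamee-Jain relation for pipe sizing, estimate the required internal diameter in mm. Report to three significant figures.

D ≈ 486 mm

Swamee-Jain (Type III): D = 0.66·[ε^1.25·(LQ²/(gh_f))^4.75 + ν·Q^9.4·(L/(gh_f))^5.2]^0.04
LQ²/(gh_f) = 2.378; L/(gh_f) = 10.32
Term 1 = ε^1.25·(…)^4.75 = 2.51×10^-4; Term 2 = ν·Q^9.4·(…)^5.2 = 2.17×10^-4
D = 0.66·(2.51×10^-4 + 2.17×10^-4)^0.04 = 0.4857 m = 486 mm
Check: V = 2.59 m/s, Re = 1.09×10^6, f = 0.01342, h_f = 15.2 m ≈ 15.9 m ✓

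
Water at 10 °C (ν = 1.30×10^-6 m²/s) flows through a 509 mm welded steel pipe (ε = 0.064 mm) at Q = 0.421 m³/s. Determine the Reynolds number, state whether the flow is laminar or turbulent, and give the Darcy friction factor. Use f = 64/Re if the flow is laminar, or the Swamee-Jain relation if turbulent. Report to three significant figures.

V = 4Q/(πD²) = 2.069 m/s
Re = VD/ν = 2.069·0.509/1.30×10^-6 = 8.10×10^5
Re > 4000 → turbulent; ε/D = 1.26×10^-4
Swamee-Jain: f = 0.01410

Re ≈ 8.10×10^5; turbulent; f ≈ 0.0141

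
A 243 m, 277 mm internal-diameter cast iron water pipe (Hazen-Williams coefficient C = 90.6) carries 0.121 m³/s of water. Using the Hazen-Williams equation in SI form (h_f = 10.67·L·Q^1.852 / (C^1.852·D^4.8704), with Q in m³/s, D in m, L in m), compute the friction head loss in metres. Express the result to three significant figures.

h_f = 10.67·243·0.121^1.852 / (90.6^1.852·0.277^4.8704) = 6.395 m

h_f ≈ 6.39 m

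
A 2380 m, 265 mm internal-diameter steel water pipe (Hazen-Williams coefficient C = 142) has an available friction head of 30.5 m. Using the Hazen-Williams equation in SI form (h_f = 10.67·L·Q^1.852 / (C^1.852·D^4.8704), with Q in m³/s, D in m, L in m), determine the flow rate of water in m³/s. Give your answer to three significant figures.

Rearranging: Q = [h_f·C^1.852·D^4.8704 / (10.67·L)]^(1/1.852)
Q = [30.5·142^1.852·0.265^4.8704 / (10.67·2380)]^0.540 = 0.1145 m³/s

Q ≈ 0.114 m³/s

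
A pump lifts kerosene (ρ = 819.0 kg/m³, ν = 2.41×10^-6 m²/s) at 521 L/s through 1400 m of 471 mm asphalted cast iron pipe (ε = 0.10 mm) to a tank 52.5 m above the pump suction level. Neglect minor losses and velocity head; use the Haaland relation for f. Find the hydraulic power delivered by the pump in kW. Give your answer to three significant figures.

P_hyd ≈ 306 kW

V = 4Q/(πD²) = 2.990 m/s; Re = 5.84×10^5; ε/D = 2.12×10^-4; f = 0.01522
h_f = f(L/D)V²/2g = 20.62 m
Total head H = z + h_f = 52.5 + 20.62 = 73.12 m
P_hyd = ρgQH = 819.0·9.81·0.521·73.12 = 306.1 kW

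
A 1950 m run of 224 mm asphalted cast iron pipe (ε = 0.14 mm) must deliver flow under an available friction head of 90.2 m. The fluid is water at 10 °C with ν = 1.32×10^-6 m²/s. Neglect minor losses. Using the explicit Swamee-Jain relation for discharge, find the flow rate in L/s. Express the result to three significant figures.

Swamee-Jain (Type II): Q = -0.965·√(gD⁵h_f/L)·ln[ε/(3.7D) + √(3.17ν²L/(gD³h_f))]
√(gD⁵h_f/L) = √(9.81·0.224⁵·90.2/1950) = 0.01600
ε/(3.7D) = 1.69×10^-4; √(3.17ν²L/(gD³h_f)) = 3.29×10^-5
Q = -0.965·0.01600·ln(2.018×10^-4) = 0.1313 m³/s
Check: V = 3.33 m/s, Re = 5.66×10^5, f = 0.01842, h_f = 90.8 m ≈ 90.2 m ✓

Q ≈ 131 L/s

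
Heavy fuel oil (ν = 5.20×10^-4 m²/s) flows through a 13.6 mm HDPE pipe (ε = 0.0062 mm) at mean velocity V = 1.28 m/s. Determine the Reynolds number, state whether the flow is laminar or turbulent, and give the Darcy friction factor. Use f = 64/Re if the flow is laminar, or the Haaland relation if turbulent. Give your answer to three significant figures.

Re = VD/ν = 1.280·0.0136/5.20×10^-4 = 33.5
Re < 2300 → laminar → f = 64/Re = 1.912

Re ≈ 33.5; laminar; f = 64/Re ≈ 1.91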